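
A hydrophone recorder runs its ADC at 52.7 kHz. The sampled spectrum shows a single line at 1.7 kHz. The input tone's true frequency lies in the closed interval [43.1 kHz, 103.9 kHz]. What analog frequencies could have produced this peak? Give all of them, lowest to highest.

Frequencies that alias to 1.7 kHz are k·fs ± 1.7 kHz for integer k ≥ 0.
k=0: 1.7 kHz.
k=1: 51 kHz, 54.4 kHz.
k=2: 103.7 kHz, 107.1 kHz.
k=3: 156.4 kHz, 159.8 kHz.
Within [43.1 kHz, 103.9 kHz]: 51 kHz, 54.4 kHz, 103.7 kHz.

51 kHz, 54.4 kHz, 103.7 kHz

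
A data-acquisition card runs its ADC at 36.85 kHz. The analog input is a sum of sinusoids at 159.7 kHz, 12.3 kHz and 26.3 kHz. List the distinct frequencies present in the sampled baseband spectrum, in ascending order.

10.55 kHz, 12.3 kHz

fs/2 = 18.425 kHz.
159.7 kHz mod fs = 12.3 kHz.
12.3 kHz ≤ fs/2 = 18.425 kHz, appears at 12.3 kHz.
12.3 kHz ≤ fs/2 = 18.425 kHz, passes unchanged.
26.3 kHz > fs/2 = 18.425 kHz, folds to fs − 26.3 kHz = 10.55 kHz.
Distinct values: {10.55 kHz, 12.3 kHz}.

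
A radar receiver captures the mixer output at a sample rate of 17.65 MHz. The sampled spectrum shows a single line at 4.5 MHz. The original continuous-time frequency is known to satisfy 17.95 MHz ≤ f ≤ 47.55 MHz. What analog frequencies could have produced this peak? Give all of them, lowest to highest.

22.15 MHz, 30.8 MHz, 39.8 MHz

Frequencies that alias to 4.5 MHz are k·fs ± 4.5 MHz for integer k ≥ 0.
k=0: 4.5 MHz.
k=1: 13.15 MHz, 22.15 MHz.
k=2: 30.8 MHz, 39.8 MHz.
k=3: 48.45 MHz, 57.45 MHz.
Within [17.95 MHz, 47.55 MHz]: 22.15 MHz, 30.8 MHz, 39.8 MHz.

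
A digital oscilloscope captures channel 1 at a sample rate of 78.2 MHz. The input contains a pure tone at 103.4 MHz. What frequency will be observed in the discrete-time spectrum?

103.4 MHz mod fs = 25.2 MHz.
25.2 MHz ≤ fs/2 = 39.1 MHz, appears at 25.2 MHz.

25.2 MHz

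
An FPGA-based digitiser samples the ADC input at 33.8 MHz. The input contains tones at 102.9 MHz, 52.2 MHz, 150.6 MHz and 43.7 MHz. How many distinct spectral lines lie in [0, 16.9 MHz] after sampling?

fs/2 = 16.9 MHz.
102.9 MHz mod fs = 1.5 MHz.
1.5 MHz ≤ fs/2 = 16.9 MHz, appears at 1.5 MHz.
52.2 MHz mod fs = 18.4 MHz.
18.4 MHz > fs/2 = 16.9 MHz, folds to fs − 18.4 MHz = 15.4 MHz.
150.6 MHz mod fs = 15.4 MHz.
15.4 MHz ≤ fs/2 = 16.9 MHz, appears at 15.4 MHz.
43.7 MHz mod fs = 9.9 MHz.
9.9 MHz ≤ fs/2 = 16.9 MHz, appears at 9.9 MHz.
Distinct values: {1.5 MHz, 9.9 MHz, 15.4 MHz} → 3.

3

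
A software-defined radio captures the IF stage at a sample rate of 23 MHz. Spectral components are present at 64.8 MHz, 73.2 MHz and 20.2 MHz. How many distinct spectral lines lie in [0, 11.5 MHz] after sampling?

2

fs/2 = 11.5 MHz.
64.8 MHz mod fs = 18.8 MHz.
18.8 MHz > fs/2 = 11.5 MHz, folds to fs − 18.8 MHz = 4.2 MHz.
73.2 MHz mod fs = 4.2 MHz.
4.2 MHz ≤ fs/2 = 11.5 MHz, appears at 4.2 MHz.
20.2 MHz > fs/2 = 11.5 MHz, folds to fs − 20.2 MHz = 2.8 MHz.
Distinct values: {2.8 MHz, 4.2 MHz} → 2.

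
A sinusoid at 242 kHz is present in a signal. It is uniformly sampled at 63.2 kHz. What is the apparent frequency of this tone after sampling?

242 kHz mod fs = 52.4 kHz.
52.4 kHz > fs/2 = 31.6 kHz, folds to fs − 52.4 kHz = 10.8 kHz.

10.8 kHz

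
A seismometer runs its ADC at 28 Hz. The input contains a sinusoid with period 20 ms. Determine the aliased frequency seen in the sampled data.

T = 20 ms → f = 1/T = 50 Hz.
50 Hz mod fs = 22 Hz.
22 Hz > fs/2 = 14 Hz, folds to fs − 22 Hz = 6 Hz.

6 Hz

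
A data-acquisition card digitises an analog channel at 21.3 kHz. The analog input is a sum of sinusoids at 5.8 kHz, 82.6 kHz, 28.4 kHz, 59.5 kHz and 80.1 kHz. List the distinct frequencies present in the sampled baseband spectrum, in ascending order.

fs/2 = 10.65 kHz.
5.8 kHz ≤ fs/2 = 10.65 kHz, passes unchanged.
82.6 kHz mod fs = 18.7 kHz.
18.7 kHz > fs/2 = 10.65 kHz, folds to fs − 18.7 kHz = 2.6 kHz.
28.4 kHz mod fs = 7.1 kHz.
7.1 kHz ≤ fs/2 = 10.65 kHz, appears at 7.1 kHz.
59.5 kHz mod fs = 16.9 kHz.
16.9 kHz > fs/2 = 10.65 kHz, folds to fs − 16.9 kHz = 4.4 kHz.
80.1 kHz mod fs = 16.2 kHz.
16.2 kHz > fs/2 = 10.65 kHz, folds to fs − 16.2 kHz = 5.1 kHz.
Distinct values: {2.6 kHz, 4.4 kHz, 5.1 kHz, 5.8 kHz, 7.1 kHz}.

2.6 kHz, 4.4 kHz, 5.1 kHz, 5.8 kHz, 7.1 kHz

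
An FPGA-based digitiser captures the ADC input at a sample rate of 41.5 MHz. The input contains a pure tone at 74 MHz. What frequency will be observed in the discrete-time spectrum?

74 MHz mod fs = 32.5 MHz.
32.5 MHz > fs/2 = 20.75 MHz, folds to fs − 32.5 MHz = 9 MHz.

9 MHz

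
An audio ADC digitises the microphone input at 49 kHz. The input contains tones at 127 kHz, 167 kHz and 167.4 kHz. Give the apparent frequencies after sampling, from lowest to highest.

20 kHz, 20.4 kHz

fs/2 = 24.5 kHz.
127 kHz mod fs = 29 kHz.
29 kHz > fs/2 = 24.5 kHz, folds to fs − 29 kHz = 20 kHz.
167 kHz mod fs = 20 kHz.
20 kHz ≤ fs/2 = 24.5 kHz, appears at 20 kHz.
167.4 kHz mod fs = 20.4 kHz.
20.4 kHz ≤ fs/2 = 24.5 kHz, appears at 20.4 kHz.
Distinct values: {20 kHz, 20.4 kHz}.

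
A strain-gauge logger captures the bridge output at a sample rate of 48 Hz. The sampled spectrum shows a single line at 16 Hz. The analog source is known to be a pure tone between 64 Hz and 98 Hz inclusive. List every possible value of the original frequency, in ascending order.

64 Hz, 80 Hz

Frequencies that alias to 16 Hz are k·fs ± 16 Hz for integer k ≥ 0.
k=0: 16 Hz.
k=1: 32 Hz, 64 Hz.
k=2: 80 Hz, 112 Hz.
k=3: 128 Hz, 160 Hz.
Within [64 Hz, 98 Hz]: 64 Hz, 80 Hz.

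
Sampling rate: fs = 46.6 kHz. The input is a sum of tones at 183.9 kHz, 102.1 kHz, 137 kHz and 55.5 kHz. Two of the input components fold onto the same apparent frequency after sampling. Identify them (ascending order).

fs/2 = 23.3 kHz.
183.9 kHz mod fs = 44.1 kHz.
44.1 kHz > fs/2 = 23.3 kHz, folds to fs − 44.1 kHz = 2.5 kHz.
102.1 kHz mod fs = 8.9 kHz.
8.9 kHz ≤ fs/2 = 23.3 kHz, appears at 8.9 kHz.
137 kHz mod fs = 43.8 kHz.
43.8 kHz > fs/2 = 23.3 kHz, folds to fs − 43.8 kHz = 2.8 kHz.
55.5 kHz mod fs = 8.9 kHz.
8.9 kHz ≤ fs/2 = 23.3 kHz, appears at 8.9 kHz.
55.5 kHz and 102.1 kHz both map to 8.9 kHz.

55.5 kHz, 102.1 kHz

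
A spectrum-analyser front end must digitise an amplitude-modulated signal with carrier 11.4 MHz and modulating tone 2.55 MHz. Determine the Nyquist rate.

27.9 MHz

AM sidebands sit at fc ± fm = 8.85 MHz and 13.95 MHz.
Highest-frequency component: 13.95 MHz.
Nyquist rate = 2 × 13.95 MHz = 27.9 MHz.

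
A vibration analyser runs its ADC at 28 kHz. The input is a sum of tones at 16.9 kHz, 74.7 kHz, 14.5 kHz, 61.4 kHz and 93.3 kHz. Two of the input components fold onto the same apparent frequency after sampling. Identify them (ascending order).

fs/2 = 14 kHz.
16.9 kHz > fs/2 = 14 kHz, folds to fs − 16.9 kHz = 11.1 kHz.
74.7 kHz mod fs = 18.7 kHz.
18.7 kHz > fs/2 = 14 kHz, folds to fs − 18.7 kHz = 9.3 kHz.
14.5 kHz > fs/2 = 14 kHz, folds to fs − 14.5 kHz = 13.5 kHz.
61.4 kHz mod fs = 5.4 kHz.
5.4 kHz ≤ fs/2 = 14 kHz, appears at 5.4 kHz.
93.3 kHz mod fs = 9.3 kHz.
9.3 kHz ≤ fs/2 = 14 kHz, appears at 9.3 kHz.
74.7 kHz and 93.3 kHz both map to 9.3 kHz.

74.7 kHz, 93.3 kHz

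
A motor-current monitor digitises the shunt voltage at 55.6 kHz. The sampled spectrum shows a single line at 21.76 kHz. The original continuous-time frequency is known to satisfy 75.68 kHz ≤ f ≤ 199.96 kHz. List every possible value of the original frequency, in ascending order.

77.36 kHz, 89.44 kHz, 132.96 kHz, 145.04 kHz, 188.56 kHz

Frequencies that alias to 21.76 kHz are k·fs ± 21.76 kHz for integer k ≥ 0.
k=0: 21.76 kHz.
k=1: 33.84 kHz, 77.36 kHz.
k=2: 89.44 kHz, 132.96 kHz.
k=3: 145.04 kHz, 188.56 kHz.
k=4: 200.64 kHz, 244.16 kHz.
Within [75.68 kHz, 199.96 kHz]: 77.36 kHz, 89.44 kHz, 132.96 kHz, 145.04 kHz, 188.56 kHz.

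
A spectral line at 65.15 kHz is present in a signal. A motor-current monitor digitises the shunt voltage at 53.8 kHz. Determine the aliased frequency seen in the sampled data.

11.35 kHz

65.15 kHz mod fs = 11.35 kHz.
11.35 kHz ≤ fs/2 = 26.9 kHz, appears at 11.35 kHz.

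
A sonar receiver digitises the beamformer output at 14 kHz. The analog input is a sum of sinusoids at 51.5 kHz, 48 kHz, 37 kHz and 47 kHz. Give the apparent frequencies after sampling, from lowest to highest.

fs/2 = 7 kHz.
51.5 kHz mod fs = 9.5 kHz.
9.5 kHz > fs/2 = 7 kHz, folds to fs − 9.5 kHz = 4.5 kHz.
48 kHz mod fs = 6 kHz.
6 kHz ≤ fs/2 = 7 kHz, appears at 6 kHz.
37 kHz mod fs = 9 kHz.
9 kHz > fs/2 = 7 kHz, folds to fs − 9 kHz = 5 kHz.
47 kHz mod fs = 5 kHz.
5 kHz ≤ fs/2 = 7 kHz, appears at 5 kHz.
Distinct values: {4.5 kHz, 5 kHz, 6 kHz}.

4.5 kHz, 5 kHz, 6 kHz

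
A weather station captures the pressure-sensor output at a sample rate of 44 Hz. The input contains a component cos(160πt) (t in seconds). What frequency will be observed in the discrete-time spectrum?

8 Hz

ω = 160π rad/s → f = ω/(2π) = 80 Hz.
80 Hz mod fs = 36 Hz.
36 Hz > fs/2 = 22 Hz, folds to fs − 36 Hz = 8 Hz.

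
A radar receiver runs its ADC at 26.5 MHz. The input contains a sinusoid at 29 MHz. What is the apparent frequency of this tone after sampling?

29 MHz mod fs = 2.5 MHz.
2.5 MHz ≤ fs/2 = 13.25 MHz, appears at 2.5 MHz.

2.5 MHz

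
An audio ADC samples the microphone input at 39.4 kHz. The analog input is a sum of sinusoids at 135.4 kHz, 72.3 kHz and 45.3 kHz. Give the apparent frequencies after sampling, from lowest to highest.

fs/2 = 19.7 kHz.
135.4 kHz mod fs = 17.2 kHz.
17.2 kHz ≤ fs/2 = 19.7 kHz, appears at 17.2 kHz.
72.3 kHz mod fs = 32.9 kHz.
32.9 kHz > fs/2 = 19.7 kHz, folds to fs − 32.9 kHz = 6.5 kHz.
45.3 kHz mod fs = 5.9 kHz.
5.9 kHz ≤ fs/2 = 19.7 kHz, appears at 5.9 kHz.
Distinct values: {5.9 kHz, 6.5 kHz, 17.2 kHz}.

5.9 kHz, 6.5 kHz, 17.2 kHz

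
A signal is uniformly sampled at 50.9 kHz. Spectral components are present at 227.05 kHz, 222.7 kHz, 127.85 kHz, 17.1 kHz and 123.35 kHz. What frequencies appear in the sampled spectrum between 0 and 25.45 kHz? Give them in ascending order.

fs/2 = 25.45 kHz.
227.05 kHz mod fs = 23.45 kHz.
23.45 kHz ≤ fs/2 = 25.45 kHz, appears at 23.45 kHz.
222.7 kHz mod fs = 19.1 kHz.
19.1 kHz ≤ fs/2 = 25.45 kHz, appears at 19.1 kHz.
127.85 kHz mod fs = 26.05 kHz.
26.05 kHz > fs/2 = 25.45 kHz, folds to fs − 26.05 kHz = 24.85 kHz.
17.1 kHz ≤ fs/2 = 25.45 kHz, passes unchanged.
123.35 kHz mod fs = 21.55 kHz.
21.55 kHz ≤ fs/2 = 25.45 kHz, appears at 21.55 kHz.
Distinct values: {17.1 kHz, 19.1 kHz, 21.55 kHz, 23.45 kHz, 24.85 kHz}.

17.1 kHz, 19.1 kHz, 21.55 kHz, 23.45 kHz, 24.85 kHz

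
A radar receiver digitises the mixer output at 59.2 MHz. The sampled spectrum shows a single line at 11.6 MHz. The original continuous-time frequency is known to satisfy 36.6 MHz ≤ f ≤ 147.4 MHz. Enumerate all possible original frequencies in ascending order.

47.6 MHz, 70.8 MHz, 106.8 MHz, 130 MHz

Frequencies that alias to 11.6 MHz are k·fs ± 11.6 MHz for integer k ≥ 0.
k=0: 11.6 MHz.
k=1: 47.6 MHz, 70.8 MHz.
k=2: 106.8 MHz, 130 MHz.
k=3: 166 MHz, 189.2 MHz.
Within [36.6 MHz, 147.4 MHz]: 47.6 MHz, 70.8 MHz, 106.8 MHz, 130 MHz.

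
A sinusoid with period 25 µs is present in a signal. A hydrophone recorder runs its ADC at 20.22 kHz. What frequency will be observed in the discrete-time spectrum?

T = 25 µs → f = 1/T = 40 kHz.
40 kHz mod fs = 19.78 kHz.
19.78 kHz > fs/2 = 10.11 kHz, folds to fs − 19.78 kHz = 0.44 kHz.

0.44 kHz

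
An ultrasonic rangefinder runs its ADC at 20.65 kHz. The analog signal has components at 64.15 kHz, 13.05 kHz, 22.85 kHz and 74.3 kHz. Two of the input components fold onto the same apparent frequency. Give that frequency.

fs/2 = 10.325 kHz.
64.15 kHz mod fs = 2.2 kHz.
2.2 kHz ≤ fs/2 = 10.325 kHz, appears at 2.2 kHz.
13.05 kHz > fs/2 = 10.325 kHz, folds to fs − 13.05 kHz = 7.6 kHz.
22.85 kHz mod fs = 2.2 kHz.
2.2 kHz ≤ fs/2 = 10.325 kHz, appears at 2.2 kHz.
74.3 kHz mod fs = 12.35 kHz.
12.35 kHz > fs/2 = 10.325 kHz, folds to fs − 12.35 kHz = 8.3 kHz.
22.85 kHz and 64.15 kHz both map to 2.2 kHz.

2.2 kHz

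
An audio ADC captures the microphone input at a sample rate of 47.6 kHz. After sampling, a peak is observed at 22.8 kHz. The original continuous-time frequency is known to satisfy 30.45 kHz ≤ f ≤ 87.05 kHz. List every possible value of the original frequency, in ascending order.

70.4 kHz, 72.4 kHz

Frequencies that alias to 22.8 kHz are k·fs ± 22.8 kHz for integer k ≥ 0.
k=0: 22.8 kHz.
k=1: 24.8 kHz, 70.4 kHz.
k=2: 72.4 kHz, 118 kHz.
k=3: 120 kHz, 165.6 kHz.
Within [30.45 kHz, 87.05 kHz]: 70.4 kHz, 72.4 kHz.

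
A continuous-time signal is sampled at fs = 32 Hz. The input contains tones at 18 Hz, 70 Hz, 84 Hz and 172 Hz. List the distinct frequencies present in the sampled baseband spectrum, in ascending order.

fs/2 = 16 Hz.
18 Hz > fs/2 = 16 Hz, folds to fs − 18 Hz = 14 Hz.
70 Hz mod fs = 6 Hz.
6 Hz ≤ fs/2 = 16 Hz, appears at 6 Hz.
84 Hz mod fs = 20 Hz.
20 Hz > fs/2 = 16 Hz, folds to fs − 20 Hz = 12 Hz.
172 Hz mod fs = 12 Hz.
12 Hz ≤ fs/2 = 16 Hz, appears at 12 Hz.
Distinct values: {6 Hz, 12 Hz, 14 Hz}.

6 Hz, 12 Hz, 14 Hz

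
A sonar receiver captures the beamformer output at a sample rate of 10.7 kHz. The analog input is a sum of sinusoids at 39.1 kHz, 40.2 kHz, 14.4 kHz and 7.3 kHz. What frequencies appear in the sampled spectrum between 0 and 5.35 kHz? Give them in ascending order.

2.6 kHz, 3.4 kHz, 3.7 kHz

fs/2 = 5.35 kHz.
39.1 kHz mod fs = 7 kHz.
7 kHz > fs/2 = 5.35 kHz, folds to fs − 7 kHz = 3.7 kHz.
40.2 kHz mod fs = 8.1 kHz.
8.1 kHz > fs/2 = 5.35 kHz, folds to fs − 8.1 kHz = 2.6 kHz.
14.4 kHz mod fs = 3.7 kHz.
3.7 kHz ≤ fs/2 = 5.35 kHz, appears at 3.7 kHz.
7.3 kHz > fs/2 = 5.35 kHz, folds to fs − 7.3 kHz = 3.4 kHz.
Distinct values: {2.6 kHz, 3.4 kHz, 3.7 kHz}.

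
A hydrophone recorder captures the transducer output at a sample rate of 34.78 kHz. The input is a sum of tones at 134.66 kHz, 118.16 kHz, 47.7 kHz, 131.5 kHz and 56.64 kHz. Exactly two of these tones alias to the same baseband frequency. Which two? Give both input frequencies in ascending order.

47.7 kHz, 56.64 kHz

fs/2 = 17.39 kHz.
134.66 kHz mod fs = 30.32 kHz.
30.32 kHz > fs/2 = 17.39 kHz, folds to fs − 30.32 kHz = 4.46 kHz.
118.16 kHz mod fs = 13.82 kHz.
13.82 kHz ≤ fs/2 = 17.39 kHz, appears at 13.82 kHz.
47.7 kHz mod fs = 12.92 kHz.
12.92 kHz ≤ fs/2 = 17.39 kHz, appears at 12.92 kHz.
131.5 kHz mod fs = 27.16 kHz.
27.16 kHz > fs/2 = 17.39 kHz, folds to fs − 27.16 kHz = 7.62 kHz.
56.64 kHz mod fs = 21.86 kHz.
21.86 kHz > fs/2 = 17.39 kHz, folds to fs − 21.86 kHz = 12.92 kHz.
47.7 kHz and 56.64 kHz both map to 12.92 kHz.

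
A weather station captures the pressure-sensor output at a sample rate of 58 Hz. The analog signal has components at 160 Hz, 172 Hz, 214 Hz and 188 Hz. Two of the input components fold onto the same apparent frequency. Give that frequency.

fs/2 = 29 Hz.
160 Hz mod fs = 44 Hz.
44 Hz > fs/2 = 29 Hz, folds to fs − 44 Hz = 14 Hz.
172 Hz mod fs = 56 Hz.
56 Hz > fs/2 = 29 Hz, folds to fs − 56 Hz = 2 Hz.
214 Hz mod fs = 40 Hz.
40 Hz > fs/2 = 29 Hz, folds to fs − 40 Hz = 18 Hz.
188 Hz mod fs = 14 Hz.
14 Hz ≤ fs/2 = 29 Hz, appears at 14 Hz.
160 Hz and 188 Hz both map to 14 Hz.

14 Hz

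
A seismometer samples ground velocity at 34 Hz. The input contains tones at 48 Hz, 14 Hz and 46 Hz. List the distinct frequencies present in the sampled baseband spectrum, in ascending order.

fs/2 = 17 Hz.
48 Hz mod fs = 14 Hz.
14 Hz ≤ fs/2 = 17 Hz, appears at 14 Hz.
14 Hz ≤ fs/2 = 17 Hz, passes unchanged.
46 Hz mod fs = 12 Hz.
12 Hz ≤ fs/2 = 17 Hz, appears at 12 Hz.
Distinct values: {12 Hz, 14 Hz}.

12 Hz, 14 Hz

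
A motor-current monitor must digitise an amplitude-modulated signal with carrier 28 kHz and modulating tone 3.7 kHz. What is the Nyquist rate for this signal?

AM sidebands sit at fc ± fm = 24.3 kHz and 31.7 kHz.
Highest-frequency component: 31.7 kHz.
Nyquist rate = 2 × 31.7 kHz = 63.4 kHz.

63.4 kHz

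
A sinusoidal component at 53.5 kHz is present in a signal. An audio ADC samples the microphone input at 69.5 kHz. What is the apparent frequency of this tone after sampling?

53.5 kHz > fs/2 = 34.75 kHz, folds to fs − 53.5 kHz = 16 kHz.

16 kHz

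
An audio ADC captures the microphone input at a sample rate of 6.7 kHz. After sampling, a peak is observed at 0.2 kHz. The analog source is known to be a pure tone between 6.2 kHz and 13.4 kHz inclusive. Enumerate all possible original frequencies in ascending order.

Frequencies that alias to 0.2 kHz are k·fs ± 0.2 kHz for integer k ≥ 0.
k=0: 0.2 kHz.
k=1: 6.5 kHz, 6.9 kHz.
k=2: 13.2 kHz, 13.6 kHz.
k=3: 19.9 kHz, 20.3 kHz.
Within [6.2 kHz, 13.4 kHz]: 6.5 kHz, 6.9 kHz, 13.2 kHz.

6.5 kHz, 6.9 kHz, 13.2 kHz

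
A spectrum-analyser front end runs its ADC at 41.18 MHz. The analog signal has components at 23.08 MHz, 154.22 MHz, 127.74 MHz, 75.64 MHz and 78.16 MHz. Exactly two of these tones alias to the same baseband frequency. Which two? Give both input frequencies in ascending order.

78.16 MHz, 127.74 MHz

fs/2 = 20.59 MHz.
23.08 MHz > fs/2 = 20.59 MHz, folds to fs − 23.08 MHz = 18.1 MHz.
154.22 MHz mod fs = 30.68 MHz.
30.68 MHz > fs/2 = 20.59 MHz, folds to fs − 30.68 MHz = 10.5 MHz.
127.74 MHz mod fs = 4.2 MHz.
4.2 MHz ≤ fs/2 = 20.59 MHz, appears at 4.2 MHz.
75.64 MHz mod fs = 34.46 MHz.
34.46 MHz > fs/2 = 20.59 MHz, folds to fs − 34.46 MHz = 6.72 MHz.
78.16 MHz mod fs = 36.98 MHz.
36.98 MHz > fs/2 = 20.59 MHz, folds to fs − 36.98 MHz = 4.2 MHz.
78.16 MHz and 127.74 MHz both map to 4.2 MHz.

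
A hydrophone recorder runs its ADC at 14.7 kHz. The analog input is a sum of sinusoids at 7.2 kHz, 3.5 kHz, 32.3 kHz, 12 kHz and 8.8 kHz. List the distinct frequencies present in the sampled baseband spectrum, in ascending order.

2.7 kHz, 2.9 kHz, 3.5 kHz, 5.9 kHz, 7.2 kHz

fs/2 = 7.35 kHz.
7.2 kHz ≤ fs/2 = 7.35 kHz, passes unchanged.
3.5 kHz ≤ fs/2 = 7.35 kHz, passes unchanged.
32.3 kHz mod fs = 2.9 kHz.
2.9 kHz ≤ fs/2 = 7.35 kHz, appears at 2.9 kHz.
12 kHz > fs/2 = 7.35 kHz, folds to fs − 12 kHz = 2.7 kHz.
8.8 kHz > fs/2 = 7.35 kHz, folds to fs − 8.8 kHz = 5.9 kHz.
Distinct values: {2.7 kHz, 2.9 kHz, 3.5 kHz, 5.9 kHz, 7.2 kHz}.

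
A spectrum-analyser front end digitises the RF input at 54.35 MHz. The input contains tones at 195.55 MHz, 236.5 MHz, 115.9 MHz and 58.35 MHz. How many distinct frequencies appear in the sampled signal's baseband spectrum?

4

fs/2 = 27.175 MHz.
195.55 MHz mod fs = 32.5 MHz.
32.5 MHz > fs/2 = 27.175 MHz, folds to fs − 32.5 MHz = 21.85 MHz.
236.5 MHz mod fs = 19.1 MHz.
19.1 MHz ≤ fs/2 = 27.175 MHz, appears at 19.1 MHz.
115.9 MHz mod fs = 7.2 MHz.
7.2 MHz ≤ fs/2 = 27.175 MHz, appears at 7.2 MHz.
58.35 MHz mod fs = 4 MHz.
4 MHz ≤ fs/2 = 27.175 MHz, appears at 4 MHz.
Distinct values: {4 MHz, 7.2 MHz, 19.1 MHz, 21.85 MHz} → 4.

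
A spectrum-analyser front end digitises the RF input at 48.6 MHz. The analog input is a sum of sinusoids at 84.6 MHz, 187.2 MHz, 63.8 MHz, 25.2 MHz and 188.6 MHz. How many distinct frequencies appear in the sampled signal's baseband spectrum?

fs/2 = 24.3 MHz.
84.6 MHz mod fs = 36 MHz.
36 MHz > fs/2 = 24.3 MHz, folds to fs − 36 MHz = 12.6 MHz.
187.2 MHz mod fs = 41.4 MHz.
41.4 MHz > fs/2 = 24.3 MHz, folds to fs − 41.4 MHz = 7.2 MHz.
63.8 MHz mod fs = 15.2 MHz.
15.2 MHz ≤ fs/2 = 24.3 MHz, appears at 15.2 MHz.
25.2 MHz > fs/2 = 24.3 MHz, folds to fs − 25.2 MHz = 23.4 MHz.
188.6 MHz mod fs = 42.8 MHz.
42.8 MHz > fs/2 = 24.3 MHz, folds to fs − 42.8 MHz = 5.8 MHz.
Distinct values: {5.8 MHz, 7.2 MHz, 12.6 MHz, 15.2 MHz, 23.4 MHz} → 5.

5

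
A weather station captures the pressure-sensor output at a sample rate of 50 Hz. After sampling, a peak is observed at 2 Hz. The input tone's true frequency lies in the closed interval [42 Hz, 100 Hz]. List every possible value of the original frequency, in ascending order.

48 Hz, 52 Hz, 98 Hz

Frequencies that alias to 2 Hz are k·fs ± 2 Hz for integer k ≥ 0.
k=0: 2 Hz.
k=1: 48 Hz, 52 Hz.
k=2: 98 Hz, 102 Hz.
k=3: 148 Hz, 152 Hz.
Within [42 Hz, 100 Hz]: 48 Hz, 52 Hz, 98 Hz.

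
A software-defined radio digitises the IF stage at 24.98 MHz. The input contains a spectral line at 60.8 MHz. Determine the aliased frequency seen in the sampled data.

10.84 MHz

60.8 MHz mod fs = 10.84 MHz.
10.84 MHz ≤ fs/2 = 12.49 MHz, appears at 10.84 MHz.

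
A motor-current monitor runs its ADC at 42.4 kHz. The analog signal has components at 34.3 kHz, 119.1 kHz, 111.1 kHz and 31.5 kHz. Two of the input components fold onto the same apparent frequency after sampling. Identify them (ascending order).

fs/2 = 21.2 kHz.
34.3 kHz > fs/2 = 21.2 kHz, folds to fs − 34.3 kHz = 8.1 kHz.
119.1 kHz mod fs = 34.3 kHz.
34.3 kHz > fs/2 = 21.2 kHz, folds to fs − 34.3 kHz = 8.1 kHz.
111.1 kHz mod fs = 26.3 kHz.
26.3 kHz > fs/2 = 21.2 kHz, folds to fs − 26.3 kHz = 16.1 kHz.
31.5 kHz > fs/2 = 21.2 kHz, folds to fs − 31.5 kHz = 10.9 kHz.
34.3 kHz and 119.1 kHz both map to 8.1 kHz.

34.3 kHz, 119.1 kHz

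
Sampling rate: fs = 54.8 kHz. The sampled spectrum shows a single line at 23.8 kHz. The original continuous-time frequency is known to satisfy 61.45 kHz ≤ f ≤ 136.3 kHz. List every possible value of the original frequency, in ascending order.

78.6 kHz, 85.8 kHz, 133.4 kHz

Frequencies that alias to 23.8 kHz are k·fs ± 23.8 kHz for integer k ≥ 0.
k=0: 23.8 kHz.
k=1: 31 kHz, 78.6 kHz.
k=2: 85.8 kHz, 133.4 kHz.
k=3: 140.6 kHz, 188.2 kHz.
Within [61.45 kHz, 136.3 kHz]: 78.6 kHz, 85.8 kHz, 133.4 kHz.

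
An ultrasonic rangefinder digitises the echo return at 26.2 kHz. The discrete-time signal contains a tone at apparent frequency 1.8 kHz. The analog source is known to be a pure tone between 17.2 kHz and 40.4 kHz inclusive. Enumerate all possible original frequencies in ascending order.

24.4 kHz, 28 kHz

Frequencies that alias to 1.8 kHz are k·fs ± 1.8 kHz for integer k ≥ 0.
k=0: 1.8 kHz.
k=1: 24.4 kHz, 28 kHz.
k=2: 50.6 kHz, 54.2 kHz.
Within [17.2 kHz, 40.4 kHz]: 24.4 kHz, 28 kHz.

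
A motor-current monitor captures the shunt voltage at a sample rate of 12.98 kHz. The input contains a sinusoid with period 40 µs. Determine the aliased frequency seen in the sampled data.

T = 40 µs → f = 1/T = 25 kHz.
25 kHz mod fs = 12.02 kHz.
12.02 kHz > fs/2 = 6.49 kHz, folds to fs − 12.02 kHz = 0.96 kHz.

0.96 kHz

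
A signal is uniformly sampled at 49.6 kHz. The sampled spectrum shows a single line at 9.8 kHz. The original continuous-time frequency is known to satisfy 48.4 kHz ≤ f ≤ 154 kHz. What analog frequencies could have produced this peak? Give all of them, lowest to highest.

Frequencies that alias to 9.8 kHz are k·fs ± 9.8 kHz for integer k ≥ 0.
k=0: 9.8 kHz.
k=1: 39.8 kHz, 59.4 kHz.
k=2: 89.4 kHz, 109 kHz.
k=3: 139 kHz, 158.6 kHz.
k=4: 188.6 kHz, 208.2 kHz.
Within [48.4 kHz, 154 kHz]: 59.4 kHz, 89.4 kHz, 109 kHz, 139 kHz.

59.4 kHz, 89.4 kHz, 109 kHz, 139 kHz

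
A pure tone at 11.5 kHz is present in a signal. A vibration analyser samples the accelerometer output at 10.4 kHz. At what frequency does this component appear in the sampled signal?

11.5 kHz mod fs = 1.1 kHz.
1.1 kHz ≤ fs/2 = 5.2 kHz, appears at 1.1 kHz.

1.1 kHz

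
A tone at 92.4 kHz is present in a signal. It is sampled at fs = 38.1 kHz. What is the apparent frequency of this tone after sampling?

16.2 kHz

92.4 kHz mod fs = 16.2 kHz.
16.2 kHz ≤ fs/2 = 19.05 kHz, appears at 16.2 kHz.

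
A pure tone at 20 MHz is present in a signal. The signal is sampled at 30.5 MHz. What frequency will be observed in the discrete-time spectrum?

10.5 MHz

20 MHz > fs/2 = 15.25 MHz, folds to fs − 20 MHz = 10.5 MHz.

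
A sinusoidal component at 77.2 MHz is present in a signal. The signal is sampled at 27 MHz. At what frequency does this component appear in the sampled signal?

77.2 MHz mod fs = 23.2 MHz.
23.2 MHz > fs/2 = 13.5 MHz, folds to fs − 23.2 MHz = 3.8 MHz.

3.8 MHz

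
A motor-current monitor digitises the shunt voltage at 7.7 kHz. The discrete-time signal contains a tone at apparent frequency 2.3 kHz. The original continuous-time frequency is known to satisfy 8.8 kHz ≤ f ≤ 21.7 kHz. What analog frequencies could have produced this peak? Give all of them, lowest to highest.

Frequencies that alias to 2.3 kHz are k·fs ± 2.3 kHz for integer k ≥ 0.
k=0: 2.3 kHz.
k=1: 5.4 kHz, 10 kHz.
k=2: 13.1 kHz, 17.7 kHz.
k=3: 20.8 kHz, 25.4 kHz.
k=4: 28.5 kHz, 33.1 kHz.
Within [8.8 kHz, 21.7 kHz]: 10 kHz, 13.1 kHz, 17.7 kHz, 20.8 kHz.

10 kHz, 13.1 kHz, 17.7 kHz, 20.8 kHz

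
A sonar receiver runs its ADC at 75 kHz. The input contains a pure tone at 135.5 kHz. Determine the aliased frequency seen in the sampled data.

135.5 kHz mod fs = 60.5 kHz.
60.5 kHz > fs/2 = 37.5 kHz, folds to fs − 60.5 kHz = 14.5 kHz.

14.5 kHz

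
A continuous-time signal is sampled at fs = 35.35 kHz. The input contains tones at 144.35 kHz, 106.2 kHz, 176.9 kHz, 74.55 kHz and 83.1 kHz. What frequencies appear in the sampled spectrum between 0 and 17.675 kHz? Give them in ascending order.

fs/2 = 17.675 kHz.
144.35 kHz mod fs = 2.95 kHz.
2.95 kHz ≤ fs/2 = 17.675 kHz, appears at 2.95 kHz.
106.2 kHz mod fs = 0.15 kHz.
0.15 kHz ≤ fs/2 = 17.675 kHz, appears at 0.15 kHz.
176.9 kHz mod fs = 0.15 kHz.
0.15 kHz ≤ fs/2 = 17.675 kHz, appears at 0.15 kHz.
74.55 kHz mod fs = 3.85 kHz.
3.85 kHz ≤ fs/2 = 17.675 kHz, appears at 3.85 kHz.
83.1 kHz mod fs = 12.4 kHz.
12.4 kHz ≤ fs/2 = 17.675 kHz, appears at 12.4 kHz.
Distinct values: {0.15 kHz, 2.95 kHz, 3.85 kHz, 12.4 kHz}.

0.15 kHz, 2.95 kHz, 3.85 kHz, 12.4 kHz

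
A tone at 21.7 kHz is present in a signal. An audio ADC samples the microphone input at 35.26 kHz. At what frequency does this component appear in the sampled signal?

13.56 kHz

21.7 kHz > fs/2 = 17.63 kHz, folds to fs − 21.7 kHz = 13.56 kHz.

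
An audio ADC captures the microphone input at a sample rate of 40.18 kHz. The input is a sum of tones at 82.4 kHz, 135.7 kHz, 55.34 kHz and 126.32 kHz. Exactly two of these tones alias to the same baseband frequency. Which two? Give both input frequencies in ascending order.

fs/2 = 20.09 kHz.
82.4 kHz mod fs = 2.04 kHz.
2.04 kHz ≤ fs/2 = 20.09 kHz, appears at 2.04 kHz.
135.7 kHz mod fs = 15.16 kHz.
15.16 kHz ≤ fs/2 = 20.09 kHz, appears at 15.16 kHz.
55.34 kHz mod fs = 15.16 kHz.
15.16 kHz ≤ fs/2 = 20.09 kHz, appears at 15.16 kHz.
126.32 kHz mod fs = 5.78 kHz.
5.78 kHz ≤ fs/2 = 20.09 kHz, appears at 5.78 kHz.
55.34 kHz and 135.7 kHz both map to 15.16 kHz.

55.34 kHz, 135.7 kHz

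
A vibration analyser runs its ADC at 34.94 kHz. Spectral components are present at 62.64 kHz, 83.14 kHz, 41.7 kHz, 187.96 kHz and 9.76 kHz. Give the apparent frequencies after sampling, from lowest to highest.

6.76 kHz, 7.24 kHz, 9.76 kHz, 13.26 kHz

fs/2 = 17.47 kHz.
62.64 kHz mod fs = 27.7 kHz.
27.7 kHz > fs/2 = 17.47 kHz, folds to fs − 27.7 kHz = 7.24 kHz.
83.14 kHz mod fs = 13.26 kHz.
13.26 kHz ≤ fs/2 = 17.47 kHz, appears at 13.26 kHz.
41.7 kHz mod fs = 6.76 kHz.
6.76 kHz ≤ fs/2 = 17.47 kHz, appears at 6.76 kHz.
187.96 kHz mod fs = 13.26 kHz.
13.26 kHz ≤ fs/2 = 17.47 kHz, appears at 13.26 kHz.
9.76 kHz ≤ fs/2 = 17.47 kHz, passes unchanged.
Distinct values: {6.76 kHz, 7.24 kHz, 9.76 kHz, 13.26 kHz}.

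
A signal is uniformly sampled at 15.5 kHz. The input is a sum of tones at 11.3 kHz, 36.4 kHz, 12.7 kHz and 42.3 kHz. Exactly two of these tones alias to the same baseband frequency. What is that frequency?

4.2 kHz

fs/2 = 7.75 kHz.
11.3 kHz > fs/2 = 7.75 kHz, folds to fs − 11.3 kHz = 4.2 kHz.
36.4 kHz mod fs = 5.4 kHz.
5.4 kHz ≤ fs/2 = 7.75 kHz, appears at 5.4 kHz.
12.7 kHz > fs/2 = 7.75 kHz, folds to fs − 12.7 kHz = 2.8 kHz.
42.3 kHz mod fs = 11.3 kHz.
11.3 kHz > fs/2 = 7.75 kHz, folds to fs − 11.3 kHz = 4.2 kHz.
11.3 kHz and 42.3 kHz both map to 4.2 kHz.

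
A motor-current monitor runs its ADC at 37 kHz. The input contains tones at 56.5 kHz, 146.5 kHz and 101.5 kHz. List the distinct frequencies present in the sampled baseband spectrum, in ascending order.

1.5 kHz, 9.5 kHz, 17.5 kHz

fs/2 = 18.5 kHz.
56.5 kHz mod fs = 19.5 kHz.
19.5 kHz > fs/2 = 18.5 kHz, folds to fs − 19.5 kHz = 17.5 kHz.
146.5 kHz mod fs = 35.5 kHz.
35.5 kHz > fs/2 = 18.5 kHz, folds to fs − 35.5 kHz = 1.5 kHz.
101.5 kHz mod fs = 27.5 kHz.
27.5 kHz > fs/2 = 18.5 kHz, folds to fs − 27.5 kHz = 9.5 kHz.
Distinct values: {1.5 kHz, 9.5 kHz, 17.5 kHz}.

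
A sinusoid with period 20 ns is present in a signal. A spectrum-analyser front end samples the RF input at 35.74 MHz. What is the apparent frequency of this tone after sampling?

T = 20 ns → f = 1/T = 50 MHz.
50 MHz mod fs = 14.26 MHz.
14.26 MHz ≤ fs/2 = 17.87 MHz, appears at 14.26 MHz.

14.26 MHz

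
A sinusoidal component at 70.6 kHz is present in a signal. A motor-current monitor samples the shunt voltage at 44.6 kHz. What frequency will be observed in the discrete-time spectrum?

70.6 kHz mod fs = 26 kHz.
26 kHz > fs/2 = 22.3 kHz, folds to fs − 26 kHz = 18.6 kHz.

18.6 kHz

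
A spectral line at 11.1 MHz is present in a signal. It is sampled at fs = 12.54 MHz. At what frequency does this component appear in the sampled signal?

1.44 MHz

11.1 MHz > fs/2 = 6.27 MHz, folds to fs − 11.1 MHz = 1.44 MHz.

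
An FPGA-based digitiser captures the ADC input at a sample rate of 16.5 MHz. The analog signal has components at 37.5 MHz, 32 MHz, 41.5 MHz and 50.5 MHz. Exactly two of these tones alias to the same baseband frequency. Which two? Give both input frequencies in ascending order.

fs/2 = 8.25 MHz.
37.5 MHz mod fs = 4.5 MHz.
4.5 MHz ≤ fs/2 = 8.25 MHz, appears at 4.5 MHz.
32 MHz mod fs = 15.5 MHz.
15.5 MHz > fs/2 = 8.25 MHz, folds to fs − 15.5 MHz = 1 MHz.
41.5 MHz mod fs = 8.5 MHz.
8.5 MHz > fs/2 = 8.25 MHz, folds to fs − 8.5 MHz = 8 MHz.
50.5 MHz mod fs = 1 MHz.
1 MHz ≤ fs/2 = 8.25 MHz, appears at 1 MHz.
32 MHz and 50.5 MHz both map to 1 MHz.

32 MHz, 50.5 MHz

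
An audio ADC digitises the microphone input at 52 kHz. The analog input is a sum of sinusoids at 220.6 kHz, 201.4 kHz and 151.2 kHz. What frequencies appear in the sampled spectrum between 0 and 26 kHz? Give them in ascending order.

4.8 kHz, 6.6 kHz, 12.6 kHz

fs/2 = 26 kHz.
220.6 kHz mod fs = 12.6 kHz.
12.6 kHz ≤ fs/2 = 26 kHz, appears at 12.6 kHz.
201.4 kHz mod fs = 45.4 kHz.
45.4 kHz > fs/2 = 26 kHz, folds to fs − 45.4 kHz = 6.6 kHz.
151.2 kHz mod fs = 47.2 kHz.
47.2 kHz > fs/2 = 26 kHz, folds to fs − 47.2 kHz = 4.8 kHz.
Distinct values: {4.8 kHz, 6.6 kHz, 12.6 kHz}.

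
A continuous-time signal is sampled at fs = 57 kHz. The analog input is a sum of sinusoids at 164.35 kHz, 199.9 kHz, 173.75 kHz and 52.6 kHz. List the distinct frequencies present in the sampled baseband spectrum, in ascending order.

2.75 kHz, 4.4 kHz, 6.65 kHz, 28.1 kHz

fs/2 = 28.5 kHz.
164.35 kHz mod fs = 50.35 kHz.
50.35 kHz > fs/2 = 28.5 kHz, folds to fs − 50.35 kHz = 6.65 kHz.
199.9 kHz mod fs = 28.9 kHz.
28.9 kHz > fs/2 = 28.5 kHz, folds to fs − 28.9 kHz = 28.1 kHz.
173.75 kHz mod fs = 2.75 kHz.
2.75 kHz ≤ fs/2 = 28.5 kHz, appears at 2.75 kHz.
52.6 kHz > fs/2 = 28.5 kHz, folds to fs − 52.6 kHz = 4.4 kHz.
Distinct values: {2.75 kHz, 4.4 kHz, 6.65 kHz, 28.1 kHz}.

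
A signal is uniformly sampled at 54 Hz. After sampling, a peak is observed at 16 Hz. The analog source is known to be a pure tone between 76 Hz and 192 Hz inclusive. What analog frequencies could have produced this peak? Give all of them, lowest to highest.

Frequencies that alias to 16 Hz are k·fs ± 16 Hz for integer k ≥ 0.
k=0: 16 Hz.
k=1: 38 Hz, 70 Hz.
k=2: 92 Hz, 124 Hz.
k=3: 146 Hz, 178 Hz.
k=4: 200 Hz, 232 Hz.
Within [76 Hz, 192 Hz]: 92 Hz, 124 Hz, 146 Hz, 178 Hz.

92 Hz, 124 Hz, 146 Hz, 178 Hz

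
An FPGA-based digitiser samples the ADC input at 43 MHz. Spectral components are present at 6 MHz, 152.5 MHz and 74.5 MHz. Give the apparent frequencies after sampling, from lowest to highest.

fs/2 = 21.5 MHz.
6 MHz ≤ fs/2 = 21.5 MHz, passes unchanged.
152.5 MHz mod fs = 23.5 MHz.
23.5 MHz > fs/2 = 21.5 MHz, folds to fs − 23.5 MHz = 19.5 MHz.
74.5 MHz mod fs = 31.5 MHz.
31.5 MHz > fs/2 = 21.5 MHz, folds to fs − 31.5 MHz = 11.5 MHz.
Distinct values: {6 MHz, 11.5 MHz, 19.5 MHz}.

6 MHz, 11.5 MHz, 19.5 MHz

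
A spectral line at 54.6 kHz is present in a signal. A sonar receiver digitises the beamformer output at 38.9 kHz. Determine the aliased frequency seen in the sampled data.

15.7 kHz

54.6 kHz mod fs = 15.7 kHz.
15.7 kHz ≤ fs/2 = 19.45 kHz, appears at 15.7 kHz.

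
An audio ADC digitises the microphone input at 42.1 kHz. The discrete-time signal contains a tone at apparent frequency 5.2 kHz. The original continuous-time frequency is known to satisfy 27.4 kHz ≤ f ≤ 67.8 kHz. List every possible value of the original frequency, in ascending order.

36.9 kHz, 47.3 kHz

Frequencies that alias to 5.2 kHz are k·fs ± 5.2 kHz for integer k ≥ 0.
k=0: 5.2 kHz.
k=1: 36.9 kHz, 47.3 kHz.
k=2: 79 kHz, 89.4 kHz.
Within [27.4 kHz, 67.8 kHz]: 36.9 kHz, 47.3 kHz.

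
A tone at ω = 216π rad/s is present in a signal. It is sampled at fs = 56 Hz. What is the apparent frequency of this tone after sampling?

ω = 216π rad/s → f = ω/(2π) = 108 Hz.
108 Hz mod fs = 52 Hz.
52 Hz > fs/2 = 28 Hz, folds to fs − 52 Hz = 4 Hz.

4 Hz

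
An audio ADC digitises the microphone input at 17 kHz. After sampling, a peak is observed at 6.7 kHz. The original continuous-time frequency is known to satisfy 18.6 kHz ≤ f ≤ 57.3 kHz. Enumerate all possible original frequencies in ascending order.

Frequencies that alias to 6.7 kHz are k·fs ± 6.7 kHz for integer k ≥ 0.
k=0: 6.7 kHz.
k=1: 10.3 kHz, 23.7 kHz.
k=2: 27.3 kHz, 40.7 kHz.
k=3: 44.3 kHz, 57.7 kHz.
k=4: 61.3 kHz, 74.7 kHz.
Within [18.6 kHz, 57.3 kHz]: 23.7 kHz, 27.3 kHz, 40.7 kHz, 44.3 kHz.

23.7 kHz, 27.3 kHz, 40.7 kHz, 44.3 kHz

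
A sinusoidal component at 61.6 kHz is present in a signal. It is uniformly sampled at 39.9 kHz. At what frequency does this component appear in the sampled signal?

18.2 kHz

61.6 kHz mod fs = 21.7 kHz.
21.7 kHz > fs/2 = 19.95 kHz, folds to fs − 21.7 kHz = 18.2 kHz.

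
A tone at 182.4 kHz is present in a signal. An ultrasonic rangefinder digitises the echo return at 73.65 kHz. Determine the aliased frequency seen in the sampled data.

182.4 kHz mod fs = 35.1 kHz.
35.1 kHz ≤ fs/2 = 36.825 kHz, appears at 35.1 kHz.

35.1 kHz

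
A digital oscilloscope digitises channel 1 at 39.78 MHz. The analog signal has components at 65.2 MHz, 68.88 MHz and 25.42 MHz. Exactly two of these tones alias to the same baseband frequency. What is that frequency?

fs/2 = 19.89 MHz.
65.2 MHz mod fs = 25.42 MHz.
25.42 MHz > fs/2 = 19.89 MHz, folds to fs − 25.42 MHz = 14.36 MHz.
68.88 MHz mod fs = 29.1 MHz.
29.1 MHz > fs/2 = 19.89 MHz, folds to fs − 29.1 MHz = 10.68 MHz.
25.42 MHz > fs/2 = 19.89 MHz, folds to fs − 25.42 MHz = 14.36 MHz.
25.42 MHz and 65.2 MHz both map to 14.36 MHz.

14.36 MHz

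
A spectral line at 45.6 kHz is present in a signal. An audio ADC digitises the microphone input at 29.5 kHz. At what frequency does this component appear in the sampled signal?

45.6 kHz mod fs = 16.1 kHz.
16.1 kHz > fs/2 = 14.75 kHz, folds to fs − 16.1 kHz = 13.4 kHz.

13.4 kHz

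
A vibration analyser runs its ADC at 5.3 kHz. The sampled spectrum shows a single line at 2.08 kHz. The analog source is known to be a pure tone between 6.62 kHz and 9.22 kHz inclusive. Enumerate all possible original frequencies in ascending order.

Frequencies that alias to 2.08 kHz are k·fs ± 2.08 kHz for integer k ≥ 0.
k=0: 2.08 kHz.
k=1: 3.22 kHz, 7.38 kHz.
k=2: 8.52 kHz, 12.68 kHz.
k=3: 13.82 kHz, 17.98 kHz.
Within [6.62 kHz, 9.22 kHz]: 7.38 kHz, 8.52 kHz.

7.38 kHz, 8.52 kHz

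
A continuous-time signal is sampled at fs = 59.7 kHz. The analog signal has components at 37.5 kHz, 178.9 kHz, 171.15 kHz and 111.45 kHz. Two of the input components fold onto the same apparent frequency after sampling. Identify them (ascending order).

fs/2 = 29.85 kHz.
37.5 kHz > fs/2 = 29.85 kHz, folds to fs − 37.5 kHz = 22.2 kHz.
178.9 kHz mod fs = 59.5 kHz.
59.5 kHz > fs/2 = 29.85 kHz, folds to fs − 59.5 kHz = 0.2 kHz.
171.15 kHz mod fs = 51.75 kHz.
51.75 kHz > fs/2 = 29.85 kHz, folds to fs − 51.75 kHz = 7.95 kHz.
111.45 kHz mod fs = 51.75 kHz.
51.75 kHz > fs/2 = 29.85 kHz, folds to fs − 51.75 kHz = 7.95 kHz.
111.45 kHz and 171.15 kHz both map to 7.95 kHz.

111.45 kHz, 171.15 kHz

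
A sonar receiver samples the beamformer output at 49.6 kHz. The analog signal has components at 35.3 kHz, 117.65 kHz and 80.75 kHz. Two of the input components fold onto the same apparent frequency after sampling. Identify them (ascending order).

fs/2 = 24.8 kHz.
35.3 kHz > fs/2 = 24.8 kHz, folds to fs − 35.3 kHz = 14.3 kHz.
117.65 kHz mod fs = 18.45 kHz.
18.45 kHz ≤ fs/2 = 24.8 kHz, appears at 18.45 kHz.
80.75 kHz mod fs = 31.15 kHz.
31.15 kHz > fs/2 = 24.8 kHz, folds to fs − 31.15 kHz = 18.45 kHz.
80.75 kHz and 117.65 kHz both map to 18.45 kHz.

80.75 kHz, 117.65 kHz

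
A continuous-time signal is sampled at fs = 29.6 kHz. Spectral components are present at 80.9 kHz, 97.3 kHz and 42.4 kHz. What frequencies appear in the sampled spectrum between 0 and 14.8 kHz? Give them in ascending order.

7.9 kHz, 8.5 kHz, 12.8 kHz

fs/2 = 14.8 kHz.
80.9 kHz mod fs = 21.7 kHz.
21.7 kHz > fs/2 = 14.8 kHz, folds to fs − 21.7 kHz = 7.9 kHz.
97.3 kHz mod fs = 8.5 kHz.
8.5 kHz ≤ fs/2 = 14.8 kHz, appears at 8.5 kHz.
42.4 kHz mod fs = 12.8 kHz.
12.8 kHz ≤ fs/2 = 14.8 kHz, appears at 12.8 kHz.
Distinct values: {7.9 kHz, 8.5 kHz, 12.8 kHz}.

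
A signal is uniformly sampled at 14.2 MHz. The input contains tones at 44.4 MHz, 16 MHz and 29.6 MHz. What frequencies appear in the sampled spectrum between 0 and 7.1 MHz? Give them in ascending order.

fs/2 = 7.1 MHz.
44.4 MHz mod fs = 1.8 MHz.
1.8 MHz ≤ fs/2 = 7.1 MHz, appears at 1.8 MHz.
16 MHz mod fs = 1.8 MHz.
1.8 MHz ≤ fs/2 = 7.1 MHz, appears at 1.8 MHz.
29.6 MHz mod fs = 1.2 MHz.
1.2 MHz ≤ fs/2 = 7.1 MHz, appears at 1.2 MHz.
Distinct values: {1.2 MHz, 1.8 MHz}.

1.2 MHz, 1.8 MHz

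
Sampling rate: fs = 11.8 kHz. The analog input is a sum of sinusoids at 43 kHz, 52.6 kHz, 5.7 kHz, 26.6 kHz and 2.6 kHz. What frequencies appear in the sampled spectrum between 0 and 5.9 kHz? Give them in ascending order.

2.6 kHz, 3 kHz, 4.2 kHz, 5.4 kHz, 5.7 kHz

fs/2 = 5.9 kHz.
43 kHz mod fs = 7.6 kHz.
7.6 kHz > fs/2 = 5.9 kHz, folds to fs − 7.6 kHz = 4.2 kHz.
52.6 kHz mod fs = 5.4 kHz.
5.4 kHz ≤ fs/2 = 5.9 kHz, appears at 5.4 kHz.
5.7 kHz ≤ fs/2 = 5.9 kHz, passes unchanged.
26.6 kHz mod fs = 3 kHz.
3 kHz ≤ fs/2 = 5.9 kHz, appears at 3 kHz.
2.6 kHz ≤ fs/2 = 5.9 kHz, passes unchanged.
Distinct values: {2.6 kHz, 3 kHz, 4.2 kHz, 5.4 kHz, 5.7 kHz}.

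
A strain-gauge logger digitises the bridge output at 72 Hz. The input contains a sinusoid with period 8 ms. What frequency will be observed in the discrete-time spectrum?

T = 8 ms → f = 1/T = 125 Hz.
125 Hz mod fs = 53 Hz.
53 Hz > fs/2 = 36 Hz, folds to fs − 53 Hz = 19 Hz.

19 Hz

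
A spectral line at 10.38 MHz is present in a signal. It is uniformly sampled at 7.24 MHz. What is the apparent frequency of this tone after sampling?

3.14 MHz

10.38 MHz mod fs = 3.14 MHz.
3.14 MHz ≤ fs/2 = 3.62 MHz, appears at 3.14 MHz.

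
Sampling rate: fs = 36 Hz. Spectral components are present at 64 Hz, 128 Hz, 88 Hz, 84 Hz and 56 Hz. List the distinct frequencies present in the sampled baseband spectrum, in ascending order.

8 Hz, 12 Hz, 16 Hz

fs/2 = 18 Hz.
64 Hz mod fs = 28 Hz.
28 Hz > fs/2 = 18 Hz, folds to fs − 28 Hz = 8 Hz.
128 Hz mod fs = 20 Hz.
20 Hz > fs/2 = 18 Hz, folds to fs − 20 Hz = 16 Hz.
88 Hz mod fs = 16 Hz.
16 Hz ≤ fs/2 = 18 Hz, appears at 16 Hz.
84 Hz mod fs = 12 Hz.
12 Hz ≤ fs/2 = 18 Hz, appears at 12 Hz.
56 Hz mod fs = 20 Hz.
20 Hz > fs/2 = 18 Hz, folds to fs − 20 Hz = 16 Hz.
Distinct values: {8 Hz, 12 Hz, 16 Hz}.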